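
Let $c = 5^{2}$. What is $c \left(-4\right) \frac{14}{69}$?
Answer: $- \frac{1400}{69} \approx -20.29$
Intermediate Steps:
$c = 25$
$c \left(-4\right) \frac{14}{69} = 25 \left(-4\right) \frac{14}{69} = - 100 \cdot 14 \cdot \frac{1}{69} = \left(-100\right) \frac{14}{69} = - \frac{1400}{69}$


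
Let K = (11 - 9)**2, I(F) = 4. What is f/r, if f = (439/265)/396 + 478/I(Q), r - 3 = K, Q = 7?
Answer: 12540769/734580 ≈ 17.072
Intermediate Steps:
K = 4 (K = 2**2 = 4)
r = 7 (r = 3 + 4 = 7)
f = 12540769/104940 (f = (439/265)/396 + 478/4 = (439*(1/265))*(1/396) + 478*(1/4) = (439/265)*(1/396) + 239/2 = 439/104940 + 239/2 = 12540769/104940 ≈ 119.50)
f/r = (12540769/104940)/7 = (12540769/104940)*(1/7) = 12540769/734580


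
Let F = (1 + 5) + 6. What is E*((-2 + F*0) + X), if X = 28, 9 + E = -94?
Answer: -2678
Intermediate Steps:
E = -103 (E = -9 - 94 = -103)
F = 12 (F = 6 + 6 = 12)
E*((-2 + F*0) + X) = -103*((-2 + 12*0) + 28) = -103*((-2 + 0) + 28) = -103*(-2 + 28) = -103*26 = -2678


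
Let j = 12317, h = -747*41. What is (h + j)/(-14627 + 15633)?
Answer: -9155/503 ≈ -18.201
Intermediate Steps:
h = -30627
(h + j)/(-14627 + 15633) = (-30627 + 12317)/(-14627 + 15633) = -18310/1006 = -18310*1/1006 = -9155/503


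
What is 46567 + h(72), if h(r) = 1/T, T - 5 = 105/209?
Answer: 53552259/1150 ≈ 46567.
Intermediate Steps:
T = 1150/209 (T = 5 + 105/209 = 1150/209 ≈ 5.5024)
h(r) = 209/1150 (h(r) = 1/(1150/209) = 209/1150)
46567 + h(72) = 46567 + 209/1150 = 53552259/1150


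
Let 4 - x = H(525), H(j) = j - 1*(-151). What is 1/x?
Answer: -1/672 ≈ -0.0014881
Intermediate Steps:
H(j) = 151 + j (H(j) = j + 151 = 151 + j)
x = -672 (x = 4 - (151 + 525) = 4 - 1*676 = 4 - 676 = -672)
1/x = 1/(-672) = -1/672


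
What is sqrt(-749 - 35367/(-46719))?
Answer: 2*I*sqrt(45365659581)/15573 ≈ 27.354*I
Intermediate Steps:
sqrt(-749 - 35367/(-46719)) = sqrt(-749 - 35367*(-1/46719)) = sqrt(-749 + 11789/15573) = sqrt(-11652388/15573) = 2*I*sqrt(45365659581)/15573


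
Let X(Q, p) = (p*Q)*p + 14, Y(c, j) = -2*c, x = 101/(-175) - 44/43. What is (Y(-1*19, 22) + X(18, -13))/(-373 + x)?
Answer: -895475/108418 ≈ -8.2595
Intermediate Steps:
x = -12043/7525 (x = 101*(-1/175) - 44*1/43 = -101/175 - 44/43 = -12043/7525 ≈ -1.6004)
X(Q, p) = 14 + Q*p² (X(Q, p) = (Q*p)*p + 14 = Q*p² + 14 = 14 + Q*p²)
(Y(-1*19, 22) + X(18, -13))/(-373 + x) = (-(-2)*19 + (14 + 18*(-13)²))/(-373 - 12043/7525) = (-2*(-19) + (14 + 18*169))/(-2818868/7525) = (38 + (14 + 3042))*(-7525/2818868) = (38 + 3056)*(-7525/2818868) = 3094*(-7525/2818868) = -895475/108418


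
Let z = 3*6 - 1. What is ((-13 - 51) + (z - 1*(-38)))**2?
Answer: 81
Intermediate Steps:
z = 17 (z = 18 - 1 = 17)
((-13 - 51) + (z - 1*(-38)))**2 = ((-13 - 51) + (17 - 1*(-38)))**2 = (-64 + (17 + 38))**2 = (-64 + 55)**2 = (-9)**2 = 81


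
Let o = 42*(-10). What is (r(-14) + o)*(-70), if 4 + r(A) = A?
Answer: 30660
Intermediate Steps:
o = -420
r(A) = -4 + A
(r(-14) + o)*(-70) = ((-4 - 14) - 420)*(-70) = (-18 - 420)*(-70) = -438*(-70) = 30660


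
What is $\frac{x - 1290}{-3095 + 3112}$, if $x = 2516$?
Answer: $\frac{1226}{17} \approx 72.118$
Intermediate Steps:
$\frac{x - 1290}{-3095 + 3112} = \frac{2516 - 1290}{-3095 + 3112} = \frac{1226}{17}$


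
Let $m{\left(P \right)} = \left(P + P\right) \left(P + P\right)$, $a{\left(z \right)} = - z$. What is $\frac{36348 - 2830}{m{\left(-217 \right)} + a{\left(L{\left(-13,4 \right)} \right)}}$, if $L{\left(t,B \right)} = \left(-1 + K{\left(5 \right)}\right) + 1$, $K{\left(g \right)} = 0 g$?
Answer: $\frac{16759}{94178} \approx 0.17795$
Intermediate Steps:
$K{\left(g \right)} = 0$
$L{\left(t,B \right)} = 0$ ($L{\left(t,B \right)} = \left(-1 + 0\right) + 1 = -1 + 1 = 0$)
$m{\left(P \right)} = 4 P^{2}$ ($m{\left(P \right)} = 2 P 2 P = 4 P^{2}$)
$\frac{36348 - 2830}{m{\left(-217 \right)} + a{\left(L{\left(-13,4 \right)} \right)}} = \frac{36348 - 2830}{4 \left(-217\right)^{2} - 0} = \frac{33518}{4 \cdot 47089 + 0} = \frac{33518}{188356 + 0} = \frac{33518}{188356} = 33518 \cdot \frac{1}{188356} = \frac{16759}{94178}$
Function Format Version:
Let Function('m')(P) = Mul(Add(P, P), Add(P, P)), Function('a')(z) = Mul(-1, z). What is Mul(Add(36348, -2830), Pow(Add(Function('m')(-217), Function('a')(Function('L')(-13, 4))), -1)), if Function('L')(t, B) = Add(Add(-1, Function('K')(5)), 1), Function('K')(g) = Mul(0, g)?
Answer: Rational(16759, 94178) ≈ 0.17795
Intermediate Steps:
Function('K')(g) = 0
Function('L')(t, B) = 0 (Function('L')(t, B) = Add(Add(-1, 0), 1) = Add(-1, 1) = 0)
Function('m')(P) = Mul(4, Pow(P, 2)) (Function('m')(P) = Mul(Mul(2, P), Mul(2, P)) = Mul(4, Pow(P, 2)))
Mul(Add(36348, -2830), Pow(Add(Function('m')(-217), Function('a')(Function('L')(-13, 4))), -1)) = Mul(Add(36348, -2830), Pow(Add(Mul(4, Pow(-217, 2)), Mul(-1, 0)), -1)) = Mul(33518, Pow(Add(Mul(4, 47089), 0), -1)) = Mul(33518, Pow(Add(188356, 0), -1)) = Mul(33518, Pow(188356, -1)) = Mul(33518, Rational(1, 188356)) = Rational(16759, 94178)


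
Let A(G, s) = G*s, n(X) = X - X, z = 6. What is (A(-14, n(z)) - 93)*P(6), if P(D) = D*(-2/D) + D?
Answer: -372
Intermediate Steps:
n(X) = 0
P(D) = -2 + D
(A(-14, n(z)) - 93)*P(6) = (-14*0 - 93)*(-2 + 6) = (0 - 93)*4 = -93*4 = -372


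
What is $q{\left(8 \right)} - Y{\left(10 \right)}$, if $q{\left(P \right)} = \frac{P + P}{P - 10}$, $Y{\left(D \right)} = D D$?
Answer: $-108$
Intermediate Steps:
$Y{\left(D \right)} = D^{2}$
$q{\left(P \right)} = \frac{2 P}{-10 + P}$
$q{\left(8 \right)} - Y{\left(10 \right)} = 2 \cdot 8 \frac{1}{-10 + 8} - 10^{2} = 2 \cdot 8 \frac{1}{-2} - 100 = 2 \cdot 8 \left(- \frac{1}{2}\right) - 100 = -8 - 100 = -108$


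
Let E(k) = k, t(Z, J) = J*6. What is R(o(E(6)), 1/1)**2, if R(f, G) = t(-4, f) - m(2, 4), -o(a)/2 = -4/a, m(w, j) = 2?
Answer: 36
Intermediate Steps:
t(Z, J) = 6*J
o(a) = 8/a (o(a) = -(-8)/a = 8/a)
R(f, G) = -2 + 6*f (R(f, G) = 6*f - 1*2 = 6*f - 2 = -2 + 6*f)
R(o(E(6)), 1/1)**2 = (-2 + 6*(8/6))**2 = (-2 + 6*(8*(1/6)))**2 = (-2 + 6*(4/3))**2 = (-2 + 8)**2 = 6**2 = 36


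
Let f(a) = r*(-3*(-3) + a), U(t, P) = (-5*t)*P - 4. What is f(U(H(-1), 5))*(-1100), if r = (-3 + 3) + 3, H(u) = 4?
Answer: 313500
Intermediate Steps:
U(t, P) = -4 - 5*P*t (U(t, P) = -5*P*t - 4 = -4 - 5*P*t)
r = 3 (r = 0 + 3 = 3)
f(a) = 27 + 3*a (f(a) = 3*(-3*(-3) + a) = 3*(9 + a) = 27 + 3*a)
f(U(H(-1), 5))*(-1100) = (27 + 3*(-4 - 5*5*4))*(-1100) = (27 + 3*(-4 - 100))*(-1100) = (27 + 3*(-104))*(-1100) = (27 - 312)*(-1100) = -285*(-1100) = 313500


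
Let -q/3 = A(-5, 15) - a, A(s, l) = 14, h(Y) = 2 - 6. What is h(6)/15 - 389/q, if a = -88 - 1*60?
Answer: 1297/2430 ≈ 0.53374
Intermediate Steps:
a = -148 (a = -88 - 60 = -148)
h(Y) = -4
q = -486 (q = -3*(14 - 1*(-148)) = -3*(14 + 148) = -3*162 = -486)
h(6)/15 - 389/q = -4/15 - 389/(-486) = -4*1/15 - 389*(-1/486) = -4/15 + 389/486 = 1297/2430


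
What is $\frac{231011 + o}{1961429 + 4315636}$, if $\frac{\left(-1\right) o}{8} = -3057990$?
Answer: $\frac{24694931}{6277065} \approx 3.9342$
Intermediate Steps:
$o = 24463920$ ($o = \left(-8\right) \left(-3057990\right) = 24463920$)
$\frac{231011 + o}{1961429 + 4315636} = \frac{231011 + 24463920}{1961429 + 4315636} = \frac{24694931}{6277065}$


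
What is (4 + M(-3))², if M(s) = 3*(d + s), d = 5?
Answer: 100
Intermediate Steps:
M(s) = 15 + 3*s (M(s) = 3*(5 + s) = 15 + 3*s)
(4 + M(-3))² = (4 + (15 + 3*(-3)))² = (4 + (15 - 9))² = (4 + 6)² = 10² = 100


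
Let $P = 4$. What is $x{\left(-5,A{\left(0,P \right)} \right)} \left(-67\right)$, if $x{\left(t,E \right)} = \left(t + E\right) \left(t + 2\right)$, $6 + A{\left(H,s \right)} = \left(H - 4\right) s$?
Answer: $-5427$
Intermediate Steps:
$A{\left(H,s \right)} = -6 + s \left(-4 + H\right)$ ($A{\left(H,s \right)} = -6 + \left(H - 4\right) s = -6 + \left(-4 + H\right) s = -6 + s \left(-4 + H\right)$)
$x{\left(t,E \right)} = \left(2 + t\right) \left(E + t\right)$ ($x{\left(t,E \right)} = \left(E + t\right) \left(2 + t\right) = \left(2 + t\right) \left(E + t\right)$)
$x{\left(-5,A{\left(0,P \right)} \right)} \left(-67\right) = \left(\left(-5\right)^{2} + 2 \left(-6 - 16 + 0 \cdot 4\right) + 2 \left(-5\right) + \left(-6 - 16 + 0 \cdot 4\right) \left(-5\right)\right) \left(-67\right) = \left(25 + 2 \left(-6 - 16 + 0\right) - 10 + \left(-6 - 16 + 0\right) \left(-5\right)\right) \left(-67\right) = \left(25 + 2 \left(-22\right) - 10 - -110\right) \left(-67\right) = \left(25 - 44 - 10 + 110\right) \left(-67\right) = 81 \left(-67\right) = -5427$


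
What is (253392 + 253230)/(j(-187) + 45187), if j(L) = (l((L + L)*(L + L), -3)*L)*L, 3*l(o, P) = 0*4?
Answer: 506622/45187 ≈ 11.212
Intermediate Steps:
l(o, P) = 0 (l(o, P) = (0*4)/3 = (⅓)*0 = 0)
j(L) = 0 (j(L) = (0*L)*L = 0*L = 0)
(253392 + 253230)/(j(-187) + 45187) = (253392 + 253230)/(0 + 45187) = 506622/45187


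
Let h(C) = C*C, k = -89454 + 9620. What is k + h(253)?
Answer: -15825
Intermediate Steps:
k = -79834
h(C) = C²
k + h(253) = -79834 + 253² = -79834 + 64009 = -15825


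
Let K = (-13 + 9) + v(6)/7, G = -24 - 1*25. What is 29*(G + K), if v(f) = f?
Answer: -10585/7 ≈ -1512.1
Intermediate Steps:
G = -49 (G = -24 - 25 = -49)
K = -22/7 (K = (-13 + 9) + 6/7 = -4 + 6*(⅐) = -4 + 6/7 = -22/7 ≈ -3.1429)
29*(G + K) = 29*(-49 - 22/7) = 29*(-365/7) = -10585/7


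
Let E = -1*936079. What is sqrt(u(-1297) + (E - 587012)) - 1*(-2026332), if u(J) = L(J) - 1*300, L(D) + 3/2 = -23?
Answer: 2026332 + I*sqrt(6093662)/2 ≈ 2.0263e+6 + 1234.3*I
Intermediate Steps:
L(D) = -49/2 (L(D) = -3/2 - 23 = -49/2)
E = -936079
u(J) = -649/2 (u(J) = -49/2 - 1*300 = -49/2 - 300 = -649/2)
sqrt(u(-1297) + (E - 587012)) - 1*(-2026332) = sqrt(-649/2 + (-936079 - 587012)) - 1*(-2026332) = sqrt(-649/2 - 1523091) + 2026332 = sqrt(-3046831/2) + 2026332 = I*sqrt(6093662)/2 + 2026332 = 2026332 + I*sqrt(6093662)/2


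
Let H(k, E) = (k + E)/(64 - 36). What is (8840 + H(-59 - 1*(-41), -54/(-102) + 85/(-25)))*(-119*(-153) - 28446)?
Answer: -107701102407/1190 ≈ -9.0505e+7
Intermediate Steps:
H(k, E) = E/28 + k/28 (H(k, E) = (E + k)/28 = (E + k)*(1/28) = E/28 + k/28)
(8840 + H(-59 - 1*(-41), -54/(-102) + 85/(-25)))*(-119*(-153) - 28446) = (8840 + ((-54/(-102) + 85/(-25))/28 + (-59 - 1*(-41))/28))*(-119*(-153) - 28446) = (8840 + ((-54*(-1/102) + 85*(-1/25))/28 + (-59 + 41)/28))*(18207 - 28446) = (8840 + ((9/17 - 17/5)/28 + (1/28)*(-18)))*(-10239) = (8840 + ((1/28)*(-244/85) - 9/14))*(-10239) = (8840 + (-61/595 - 9/14))*(-10239) = (8840 - 887/1190)*(-10239) = (10518713/1190)*(-10239) = -107701102407/1190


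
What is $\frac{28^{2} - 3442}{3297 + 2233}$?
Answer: $- \frac{1329}{2765} \approx -0.48065$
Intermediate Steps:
$\frac{28^{2} - 3442}{3297 + 2233} = \frac{784 - 3442}{5530} = \left(-2658\right) \frac{1}{5530} = - \frac{1329}{2765}$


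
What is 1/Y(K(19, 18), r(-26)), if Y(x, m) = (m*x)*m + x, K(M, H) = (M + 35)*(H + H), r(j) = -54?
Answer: 1/5670648 ≈ 1.7635e-7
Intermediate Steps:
K(M, H) = 2*H*(35 + M) (K(M, H) = (35 + M)*(2*H) = 2*H*(35 + M))
Y(x, m) = x + x*m² (Y(x, m) = x*m² + x = x + x*m²)
1/Y(K(19, 18), r(-26)) = 1/((2*18*(35 + 19))*(1 + (-54)²)) = 1/((2*18*54)*(1 + 2916)) = 1/(1944*2917) = 1/5670648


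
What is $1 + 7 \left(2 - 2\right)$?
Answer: $1$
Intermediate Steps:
$1 + 7 \left(2 - 2\right) = 1 + 7 \cdot 0 = 1 + 0 = 1$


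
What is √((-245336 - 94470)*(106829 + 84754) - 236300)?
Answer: I*√65101289198 ≈ 2.5515e+5*I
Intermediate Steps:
√((-245336 - 94470)*(106829 + 84754) - 236300) = √(-339806*191583 - 236300) = √(-65101052898 - 236300) = √(-65101289198) = I*√65101289198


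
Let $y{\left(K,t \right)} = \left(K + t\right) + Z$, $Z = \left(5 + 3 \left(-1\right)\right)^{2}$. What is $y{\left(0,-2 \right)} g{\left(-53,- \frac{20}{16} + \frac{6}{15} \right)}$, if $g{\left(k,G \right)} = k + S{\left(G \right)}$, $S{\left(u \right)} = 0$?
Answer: $-106$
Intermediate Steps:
$g{\left(k,G \right)} = k$ ($g{\left(k,G \right)} = k + 0 = k$)
$Z = 4$ ($Z = \left(5 - 3\right)^{2} = 2^{2} = 4$)
$y{\left(K,t \right)} = 4 + K + t$ ($y{\left(K,t \right)} = \left(K + t\right) + 4 = 4 + K + t$)
$y{\left(0,-2 \right)} g{\left(-53,- \frac{20}{16} + \frac{6}{15} \right)} = \left(4 + 0 - 2\right) \left(-53\right) = 2 \left(-53\right) = -106$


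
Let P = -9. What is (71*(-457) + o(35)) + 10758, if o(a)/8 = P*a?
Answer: -24209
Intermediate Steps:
o(a) = -72*a (o(a) = 8*(-9*a) = -72*a)
(71*(-457) + o(35)) + 10758 = (71*(-457) - 72*35) + 10758 = (-32447 - 2520) + 10758 = -34967 + 10758 = -24209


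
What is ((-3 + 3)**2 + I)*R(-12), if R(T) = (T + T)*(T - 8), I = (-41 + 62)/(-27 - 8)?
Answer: -288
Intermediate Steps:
I = -3/5 (I = 21/(-35) = 21*(-1/35) = -3/5 ≈ -0.60000)
R(T) = 2*T*(-8 + T) (R(T) = (2*T)*(-8 + T) = 2*T*(-8 + T))
((-3 + 3)**2 + I)*R(-12) = ((-3 + 3)**2 - 3/5)*(2*(-12)*(-8 - 12)) = (0**2 - 3/5)*(2*(-12)*(-20)) = (0 - 3/5)*480 = -3/5*480 = -288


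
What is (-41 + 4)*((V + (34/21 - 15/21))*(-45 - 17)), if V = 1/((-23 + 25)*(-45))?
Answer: 645761/315 ≈ 2050.0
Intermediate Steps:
V = -1/90 (V = -1/45/2 = (½)*(-1/45) = -1/90 ≈ -0.011111)
(-41 + 4)*((V + (34/21 - 15/21))*(-45 - 17)) = (-41 + 4)*((-1/90 + (34/21 - 15/21))*(-45 - 17)) = -37*(-1/90 + (34*(1/21) - 15*1/21))*(-62) = -37*(-1/90 + (34/21 - 5/7))*(-62) = -37*(-1/90 + 19/21)*(-62) = -20831*(-62)/630 = -37*(-17453/315) = 645761/315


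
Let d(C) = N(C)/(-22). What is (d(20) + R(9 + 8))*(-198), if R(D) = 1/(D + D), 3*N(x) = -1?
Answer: -150/17 ≈ -8.8235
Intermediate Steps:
N(x) = -⅓ (N(x) = (⅓)*(-1) = -⅓)
R(D) = 1/(2*D)
d(C) = 1/66 (d(C) = -⅓/(-22) = -⅓*(-1/22) = 1/66)
(d(20) + R(9 + 8))*(-198) = (1/66 + 1/(2*(9 + 8)))*(-198) = (1/66 + (½)/17)*(-198) = (1/66 + (½)*(1/17))*(-198) = (1/66 + 1/34)*(-198) = (25/561)*(-198) = -150/17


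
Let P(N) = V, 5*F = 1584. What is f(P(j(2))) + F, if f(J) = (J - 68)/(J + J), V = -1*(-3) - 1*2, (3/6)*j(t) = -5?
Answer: 2833/10 ≈ 283.30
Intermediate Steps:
F = 1584/5 (F = (⅕)*1584 = 1584/5 ≈ 316.80)
j(t) = -10 (j(t) = 2*(-5) = -10)
V = 1 (V = 3 - 2 = 1)
P(N) = 1
f(J) = (-68 + J)/(2*J) (f(J) = (-68 + J)/((2*J)) = (-68 + J)*(1/(2*J)) = (-68 + J)/(2*J))
f(P(j(2))) + F = (½)*(-68 + 1)/1 + 1584/5 = (½)*1*(-67) + 1584/5 = -67/2 + 1584/5 = 2833/10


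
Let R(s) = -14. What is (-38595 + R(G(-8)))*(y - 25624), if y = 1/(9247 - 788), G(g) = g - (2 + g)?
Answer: 8368632599735/8459 ≈ 9.8932e+8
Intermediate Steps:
G(g) = -2 (G(g) = g + (-2 - g) = -2)
y = 1/8459 ≈ 0.00011822
(-38595 + R(G(-8)))*(y - 25624) = (-38595 - 14)*(1/8459 - 25624) = -38609*(-216753415/8459) = 8368632599735/8459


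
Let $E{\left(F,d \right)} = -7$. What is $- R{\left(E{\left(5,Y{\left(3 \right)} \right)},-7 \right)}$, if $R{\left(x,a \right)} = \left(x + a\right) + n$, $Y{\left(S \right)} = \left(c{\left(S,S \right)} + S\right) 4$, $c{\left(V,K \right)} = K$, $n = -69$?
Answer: $83$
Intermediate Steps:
$Y{\left(S \right)} = 8 S$ ($Y{\left(S \right)} = \left(S + S\right) 4 = 2 S 4 = 8 S$)
$R{\left(x,a \right)} = -69 + a + x$ ($R{\left(x,a \right)} = \left(x + a\right) - 69 = \left(a + x\right) - 69 = -69 + a + x$)
$- R{\left(E{\left(5,Y{\left(3 \right)} \right)},-7 \right)} = - (-69 - 7 - 7) = \left(-1\right) \left(-83\right) = 83$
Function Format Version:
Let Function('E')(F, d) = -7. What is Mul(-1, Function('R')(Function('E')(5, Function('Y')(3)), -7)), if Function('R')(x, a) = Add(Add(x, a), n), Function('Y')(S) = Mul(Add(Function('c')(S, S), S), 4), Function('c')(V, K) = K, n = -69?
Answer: 83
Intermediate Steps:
Function('Y')(S) = Mul(8, S) (Function('Y')(S) = Mul(Add(S, S), 4) = Mul(Mul(2, S), 4) = Mul(8, S))
Function('R')(x, a) = Add(-69, a, x) (Function('R')(x, a) = Add(Add(x, a), -69) = Add(Add(a, x), -69) = Add(-69, a, x))
Mul(-1, Function('R')(Function('E')(5, Function('Y')(3)), -7)) = Mul(-1, Add(-69, -7, -7)) = Mul(-1, -83) = 83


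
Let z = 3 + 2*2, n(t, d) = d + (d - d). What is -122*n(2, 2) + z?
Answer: -237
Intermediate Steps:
n(t, d) = d (n(t, d) = d + 0 = d)
z = 7 (z = 3 + 4 = 7)
-122*n(2, 2) + z = -122*2 + 7 = -244 + 7 = -237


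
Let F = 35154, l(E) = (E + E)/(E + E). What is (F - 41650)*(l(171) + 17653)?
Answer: -114680384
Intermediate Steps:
l(E) = 1 (l(E) = (2*E)/((2*E)) = (2*E)*(1/(2*E)) = 1)
(F - 41650)*(l(171) + 17653) = (35154 - 41650)*(1 + 17653) = -6496*17654 = -114680384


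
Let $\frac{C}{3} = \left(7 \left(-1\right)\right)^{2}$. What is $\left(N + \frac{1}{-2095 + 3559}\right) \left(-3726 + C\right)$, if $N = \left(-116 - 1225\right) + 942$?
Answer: $\frac{696873055}{488} \approx 1.428 \cdot 10^{6}$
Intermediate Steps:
$C = 147$ ($C = 3 \left(7 \left(-1\right)\right)^{2} = 3 \left(-7\right)^{2} = 3 \cdot 49 = 147$)
$N = -399$ ($N = -1341 + 942 = -399$)
$\left(N + \frac{1}{-2095 + 3559}\right) \left(-3726 + C\right) = \left(-399 + \frac{1}{-2095 + 3559}\right) \left(-3726 + 147\right) = \left(-399 + \frac{1}{1464}\right) \left(-3579\right) = \left(- \frac{584135}{1464}\right) \left(-3579\right) = \frac{696873055}{488}$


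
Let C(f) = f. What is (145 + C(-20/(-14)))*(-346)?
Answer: -354650/7 ≈ -50664.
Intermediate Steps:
(145 + C(-20/(-14)))*(-346) = (145 - 20/(-14))*(-346) = (145 - 20*(-1/14))*(-346) = (145 + 10/7)*(-346) = (1025/7)*(-346) = -354650/7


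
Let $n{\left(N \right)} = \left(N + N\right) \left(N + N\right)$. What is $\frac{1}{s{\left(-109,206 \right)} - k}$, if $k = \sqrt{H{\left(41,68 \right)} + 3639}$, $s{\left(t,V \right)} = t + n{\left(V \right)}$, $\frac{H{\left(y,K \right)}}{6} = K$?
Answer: $\frac{56545}{9592009726} + \frac{\sqrt{4047}}{28776029178} \approx 5.8972 \cdot 10^{-6}$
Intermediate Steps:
$n{\left(N \right)} = 4 N^{2}$ ($n{\left(N \right)} = 2 N 2 N = 4 N^{2}$)
$H{\left(y,K \right)} = 6 K$
$s{\left(t,V \right)} = t + 4 V^{2}$
$k = \sqrt{4047}$ ($k = \sqrt{6 \cdot 68 + 3639} = \sqrt{408 + 3639} = \sqrt{4047} \approx 63.616$)
$\frac{1}{s{\left(-109,206 \right)} - k} = \frac{1}{\left(-109 + 4 \cdot 206^{2}\right) - \sqrt{4047}} = \frac{1}{\left(-109 + 4 \cdot 42436\right) - \sqrt{4047}} = \frac{1}{\left(-109 + 169744\right) - \sqrt{4047}} = \frac{1}{169635 - \sqrt{4047}}$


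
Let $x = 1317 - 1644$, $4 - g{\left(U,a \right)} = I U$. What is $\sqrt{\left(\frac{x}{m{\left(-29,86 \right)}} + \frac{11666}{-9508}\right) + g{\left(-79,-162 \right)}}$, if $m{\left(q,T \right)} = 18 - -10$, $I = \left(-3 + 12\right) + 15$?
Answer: $\frac{\sqrt{2089816120301}}{33278} \approx 43.441$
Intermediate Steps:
$I = 24$ ($I = 9 + 15 = 24$)
$g{\left(U,a \right)} = 4 - 24 U$
$x = -327$
$m{\left(q,T \right)} = 28$ ($m{\left(q,T \right)} = 18 + 10 = 28$)
$\sqrt{\left(\frac{x}{m{\left(-29,86 \right)}} + \frac{11666}{-9508}\right) + g{\left(-79,-162 \right)}} = \sqrt{\left(- \frac{327}{28} + \frac{11666}{-9508}\right) + \left(4 - -1896\right)} = \sqrt{\left(\left(-327\right) \frac{1}{28} + 11666 \left(- \frac{1}{9508}\right)\right) + \left(4 + 1896\right)} = \sqrt{\left(- \frac{327}{28} - \frac{5833}{4754}\right) + 1900} = \sqrt{- \frac{858941}{66556} + 1900} = \sqrt{\frac{125597459}{66556}} = \frac{\sqrt{2089816120301}}{33278}$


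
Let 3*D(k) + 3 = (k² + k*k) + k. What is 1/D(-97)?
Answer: 3/18718 ≈ 0.00016027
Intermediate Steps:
D(k) = -1 + k/3 + 2*k²/3 (D(k) = -1 + ((k² + k*k) + k)/3 = -1 + ((k² + k²) + k)/3 = -1 + (2*k² + k)/3 = -1 + (k + 2*k²)/3 = -1 + (k/3 + 2*k²/3) = -1 + k/3 + 2*k²/3)
1/D(-97) = 1/(-1 + (⅓)*(-97) + (⅔)*(-97)²) = 1/(-1 - 97/3 + (⅔)*9409) = 1/(-1 - 97/3 + 18818/3) = 1/(18718/3) = 3/18718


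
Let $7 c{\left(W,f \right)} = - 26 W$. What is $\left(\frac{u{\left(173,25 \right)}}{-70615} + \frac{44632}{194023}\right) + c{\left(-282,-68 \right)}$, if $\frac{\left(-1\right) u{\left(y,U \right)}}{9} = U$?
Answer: $\frac{20095523311625}{19181307803} \approx 1047.7$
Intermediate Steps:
$u{\left(y,U \right)} = - 9 U$
$c{\left(W,f \right)} = - \frac{26 W}{7}$ ($c{\left(W,f \right)} = \frac{\left(-26\right) W}{7} = - \frac{26 W}{7}$)
$\left(\frac{u{\left(173,25 \right)}}{-70615} + \frac{44632}{194023}\right) + c{\left(-282,-68 \right)} = \left(\frac{\left(-9\right) 25}{-70615} + \frac{44632}{194023}\right) - - \frac{7332}{7} = \left(\left(-225\right) \left(- \frac{1}{70615}\right) + 44632 \cdot \frac{1}{194023}\right) + \frac{7332}{7} = \left(\frac{45}{14123} + \frac{44632}{194023}\right) + \frac{7332}{7} = \frac{639068771}{2740186829} + \frac{7332}{7} = \frac{20095523311625}{19181307803}$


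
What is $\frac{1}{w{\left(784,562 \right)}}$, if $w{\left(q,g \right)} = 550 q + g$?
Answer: $\frac{1}{431762} \approx 2.3161 \cdot 10^{-6}$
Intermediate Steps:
$w{\left(q,g \right)} = g + 550 q$
$\frac{1}{w{\left(784,562 \right)}} = \frac{1}{562 + 550 \cdot 784} = \frac{1}{562 + 431200} = \frac{1}{431762}$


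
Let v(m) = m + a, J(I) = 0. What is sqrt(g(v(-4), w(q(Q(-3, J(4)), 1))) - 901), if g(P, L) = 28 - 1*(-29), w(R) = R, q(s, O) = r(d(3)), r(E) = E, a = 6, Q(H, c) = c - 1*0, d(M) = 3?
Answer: 2*I*sqrt(211) ≈ 29.052*I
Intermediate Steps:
Q(H, c) = c (Q(H, c) = c + 0 = c)
q(s, O) = 3
v(m) = 6 + m (v(m) = m + 6 = 6 + m)
g(P, L) = 57 (g(P, L) = 28 + 29 = 57)
sqrt(g(v(-4), w(q(Q(-3, J(4)), 1))) - 901) = sqrt(57 - 901) = sqrt(-844) = 2*I*sqrt(211)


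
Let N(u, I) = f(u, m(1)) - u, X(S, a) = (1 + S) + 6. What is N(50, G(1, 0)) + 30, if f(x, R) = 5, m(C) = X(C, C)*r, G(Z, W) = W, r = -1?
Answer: -15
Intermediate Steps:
X(S, a) = 7 + S
m(C) = -7 - C (m(C) = (7 + C)*(-1) = -7 - C)
N(u, I) = 5 - u
N(50, G(1, 0)) + 30 = (5 - 1*50) + 30 = (5 - 50) + 30 = -45 + 30 = -15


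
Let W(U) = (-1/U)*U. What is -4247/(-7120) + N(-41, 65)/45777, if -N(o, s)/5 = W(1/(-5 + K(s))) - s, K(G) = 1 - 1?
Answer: 65588173/108644080 ≈ 0.60370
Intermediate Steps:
K(G) = 0
W(U) = -1
N(o, s) = 5 + 5*s (N(o, s) = -5*(-1 - s) = 5 + 5*s)
-4247/(-7120) + N(-41, 65)/45777 = -4247/(-7120) + (5 + 5*65)/45777 = -4247*(-1/7120) + (5 + 325)*(1/45777) = 4247/7120 + 330*(1/45777) = 4247/7120 + 110/15259 = 65588173/108644080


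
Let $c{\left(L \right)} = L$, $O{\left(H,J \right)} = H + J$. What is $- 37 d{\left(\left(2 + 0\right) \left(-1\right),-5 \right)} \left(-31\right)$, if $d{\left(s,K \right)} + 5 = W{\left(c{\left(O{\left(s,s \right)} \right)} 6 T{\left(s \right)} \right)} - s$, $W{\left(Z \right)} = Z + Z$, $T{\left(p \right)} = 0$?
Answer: $-3441$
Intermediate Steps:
$W{\left(Z \right)} = 2 Z$
$d{\left(s,K \right)} = -5 - s$ ($d{\left(s,K \right)} = -5 - \left(s - 2 \left(s + s\right) 6 \cdot 0\right) = -5 - \left(s - 2 \cdot 2 s 6 \cdot 0\right) = -5 - \left(s - 2 \cdot 12 s 0\right) = -5 + \left(2 \cdot 0 - s\right) = -5 + \left(0 - s\right) = -5 - s$)
$- 37 d{\left(\left(2 + 0\right) \left(-1\right),-5 \right)} \left(-31\right) = - 37 \left(-5 - \left(2 + 0\right) \left(-1\right)\right) \left(-31\right) = - 37 \left(-5 - 2 \left(-1\right)\right) \left(-31\right) = - 37 \left(-5 - -2\right) \left(-31\right) = - 37 \left(-5 + 2\right) \left(-31\right) = \left(-37\right) \left(-3\right) \left(-31\right) = 111 \left(-31\right) = -3441$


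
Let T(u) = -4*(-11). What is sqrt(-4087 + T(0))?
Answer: I*sqrt(4043) ≈ 63.585*I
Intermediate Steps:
T(u) = 44
sqrt(-4087 + T(0)) = sqrt(-4087 + 44) = sqrt(-4043) = I*sqrt(4043)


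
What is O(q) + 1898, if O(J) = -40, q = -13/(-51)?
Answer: 1858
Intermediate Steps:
q = 13/51 (q = -13*(-1/51) = 13/51 ≈ 0.25490)
O(q) + 1898 = -40 + 1898 = 1858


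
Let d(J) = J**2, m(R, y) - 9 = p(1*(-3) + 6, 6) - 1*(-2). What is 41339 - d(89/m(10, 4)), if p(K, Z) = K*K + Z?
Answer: 27937243/676 ≈ 41327.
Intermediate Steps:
p(K, Z) = Z + K**2 (p(K, Z) = K**2 + Z = Z + K**2)
m(R, y) = 26 (m(R, y) = 9 + ((6 + (1*(-3) + 6)**2) - 1*(-2)) = 9 + ((6 + (-3 + 6)**2) + 2) = 9 + ((6 + 3**2) + 2) = 9 + ((6 + 9) + 2) = 9 + (15 + 2) = 9 + 17 = 26)
41339 - d(89/m(10, 4)) = 41339 - (89/26)**2 = 41339 - 1*7921/676 = 41339 - 7921/676 = 27937243/676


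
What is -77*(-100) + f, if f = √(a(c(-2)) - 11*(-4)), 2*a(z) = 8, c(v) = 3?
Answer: 7700 + 4*√3 ≈ 7706.9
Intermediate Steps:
a(z) = 4 (a(z) = (½)*8 = 4)
f = 4*√3 (f = √(4 - 11*(-4)) = √(4 + 44) = √48 = 4*√3 ≈ 6.9282)
-77*(-100) + f = -77*(-100) + 4*√3 = 7700 + 4*√3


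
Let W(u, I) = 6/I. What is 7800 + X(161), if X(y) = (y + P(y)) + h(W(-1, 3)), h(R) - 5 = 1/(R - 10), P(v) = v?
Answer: 65015/8 ≈ 8126.9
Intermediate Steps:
h(R) = 5 + 1/(-10 + R) (h(R) = 5 + 1/(R - 10) = 5 + 1/(-10 + R))
X(y) = 39/8 + 2*y (X(y) = (y + y) + (-49 + 5*(6/3))/(-10 + 6/3) = 2*y + (-49 + 5*(6*(⅓)))/(-10 + 6*(⅓)) = 2*y + (-49 + 5*2)/(-10 + 2) = 2*y + (-49 + 10)/(-8) = 2*y - ⅛*(-39) = 2*y + 39/8 = 39/8 + 2*y)
7800 + X(161) = 7800 + (39/8 + 2*161) = 7800 + (39/8 + 322) = 7800 + 2615/8 = 65015/8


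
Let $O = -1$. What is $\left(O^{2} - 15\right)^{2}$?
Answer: $196$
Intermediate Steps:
$\left(O^{2} - 15\right)^{2} = \left(\left(-1\right)^{2} - 15\right)^{2} = \left(1 - 15\right)^{2} = \left(-14\right)^{2} = 196$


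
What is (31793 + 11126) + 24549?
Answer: 67468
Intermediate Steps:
(31793 + 11126) + 24549 = 42919 + 24549 = 67468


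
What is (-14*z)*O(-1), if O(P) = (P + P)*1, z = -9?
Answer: -252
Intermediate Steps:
O(P) = 2*P (O(P) = (2*P)*1 = 2*P)
(-14*z)*O(-1) = (-14*(-9))*(2*(-1)) = 126*(-2) = -252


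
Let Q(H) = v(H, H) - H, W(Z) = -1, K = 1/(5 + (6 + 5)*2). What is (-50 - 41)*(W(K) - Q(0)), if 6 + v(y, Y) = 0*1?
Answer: -455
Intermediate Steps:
v(y, Y) = -6 (v(y, Y) = -6 + 0*1 = -6 + 0 = -6)
K = 1/27 (K = 1/(5 + 11*2) = 1/(5 + 22) = 1/27 ≈ 0.037037)
Q(H) = -6 - H
(-50 - 41)*(W(K) - Q(0)) = (-50 - 41)*(-1 - (-6 - 1*0)) = -91*(-1 - (-6 + 0)) = -91*(-1 - 1*(-6)) = -91*(-1 + 6) = -91*5 = -455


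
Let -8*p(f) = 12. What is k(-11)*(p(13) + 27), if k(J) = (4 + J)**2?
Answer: 2499/2 ≈ 1249.5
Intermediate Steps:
p(f) = -3/2 (p(f) = -1/8*12 = -3/2)
k(-11)*(p(13) + 27) = (4 - 11)**2*(-3/2 + 27) = (-7)**2*(51/2) = 49*(51/2) = 2499/2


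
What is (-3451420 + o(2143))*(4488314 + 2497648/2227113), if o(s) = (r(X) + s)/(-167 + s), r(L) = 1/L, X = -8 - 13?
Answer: -357906439533813317750335/23104070262 ≈ -1.5491e+13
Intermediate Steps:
X = -21
o(s) = (-1/21 + s)/(-167 + s) (o(s) = (1/(-21) + s)/(-167 + s) = (-1/21 + s)/(-167 + s))
(-3451420 + o(2143))*(4488314 + 2497648/2227113) = (-3451420 + (-1/21 + 2143)/(-167 + 2143))*(4488314 + 2497648/2227113) = (-3451420 + (45002/21)/1976)*(4488314 + 2497648*(1/2227113)) = (-3451420 + (1/1976)*(45002/21))*(4488314 + 2497648/2227113) = (-3451420 + 22501/20748)*(9995984955130/2227113) = -71610039659/20748*9995984955130/2227113 = -357906439533813317750335/23104070262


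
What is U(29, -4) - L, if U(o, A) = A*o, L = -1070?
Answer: 954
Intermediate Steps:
U(29, -4) - L = -4*29 - 1*(-1070) = -116 + 1070 = 954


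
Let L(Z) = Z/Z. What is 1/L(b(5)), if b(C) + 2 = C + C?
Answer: 1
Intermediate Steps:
b(C) = -2 + 2*C (b(C) = -2 + (C + C) = -2 + 2*C)
L(Z) = 1
1/L(b(5)) = 1/1 = 1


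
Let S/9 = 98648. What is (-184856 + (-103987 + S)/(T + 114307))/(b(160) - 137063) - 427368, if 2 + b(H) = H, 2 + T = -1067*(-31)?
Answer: -2874373027314711/6725777570 ≈ -4.2737e+5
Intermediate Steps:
T = 33075 (T = -2 - 1067*(-31) = -2 + 33077 = 33075)
b(H) = -2 + H
S = 887832 (S = 9*98648 = 887832)
(-184856 + (-103987 + S)/(T + 114307))/(b(160) - 137063) - 427368 = (-184856 + (-103987 + 887832)/(33075 + 114307))/((-2 + 160) - 137063) - 427368 = (-184856 + 783845/147382)/(158 - 137063) - 427368 = (-184856 + 783845*(1/147382))/(-136905) - 427368 = (-184856 + 783845/147382)*(-1/136905) - 427368 = -27243663147/147382*(-1/136905) - 427368 = 9081221049/6725777570 - 427368 = -2874373027314711/6725777570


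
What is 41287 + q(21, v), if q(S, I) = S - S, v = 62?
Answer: 41287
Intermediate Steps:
q(S, I) = 0
41287 + q(21, v) = 41287 + 0 = 41287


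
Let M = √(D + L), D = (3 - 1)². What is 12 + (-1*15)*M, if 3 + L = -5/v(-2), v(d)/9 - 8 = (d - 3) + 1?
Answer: 12 - 5*√31/2 ≈ -1.9194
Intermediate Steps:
v(d) = 54 + 9*d (v(d) = 72 + 9*((d - 3) + 1) = 72 + 9*((-3 + d) + 1) = 72 + 9*(-2 + d) = 72 + (-18 + 9*d) = 54 + 9*d)
D = 4 (D = 2² = 4)
L = -113/36 (L = -3 - 5/(54 + 9*(-2)) = -3 - 5/(54 - 18) = -3 - 5/36 = -113/36 ≈ -3.1389)
M = √31/6 (M = √(4 - 113/36) = √(31/36) = √31/6 ≈ 0.92796)
12 + (-1*15)*M = 12 + (-1*15)*(√31/6) = 12 - 5*√31/2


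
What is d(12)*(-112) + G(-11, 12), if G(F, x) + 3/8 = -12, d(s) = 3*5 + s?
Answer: -24291/8 ≈ -3036.4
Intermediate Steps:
d(s) = 15 + s
G(F, x) = -99/8 (G(F, x) = -3/8 - 12 = -99/8)
d(12)*(-112) + G(-11, 12) = (15 + 12)*(-112) - 99/8 = 27*(-112) - 99/8 = -3024 - 99/8 = -24291/8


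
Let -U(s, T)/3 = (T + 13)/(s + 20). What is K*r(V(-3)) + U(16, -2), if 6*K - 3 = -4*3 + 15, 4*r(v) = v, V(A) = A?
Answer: -5/3 ≈ -1.6667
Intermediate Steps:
U(s, T) = -3*(13 + T)/(20 + s) (U(s, T) = -3*(T + 13)/(s + 20) = -3*(13 + T)/(20 + s))
r(v) = v/4
K = 1 (K = ½ + (-4*3 + 15)/6 = ½ + (-12 + 15)/6 = ½ + (⅙)*3 = ½ + ½ = 1)
K*r(V(-3)) + U(16, -2) = 1*((¼)*(-3)) + 3*(-13 - 1*(-2))/(20 + 16) = 1*(-¾) + 3*(-13 + 2)/36 = -¾ + 3*(1/36)*(-11) = -¾ - 11/12 = -5/3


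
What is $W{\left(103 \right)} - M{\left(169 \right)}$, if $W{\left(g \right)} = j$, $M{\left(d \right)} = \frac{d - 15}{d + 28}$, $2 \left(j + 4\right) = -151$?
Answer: $- \frac{31631}{394} \approx -80.282$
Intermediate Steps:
$j = - \frac{159}{2}$ ($j = -4 + \frac{1}{2} \left(-151\right) = -4 - \frac{151}{2} = - \frac{159}{2} \approx -79.5$)
$M{\left(d \right)} = \frac{-15 + d}{28 + d}$
$W{\left(g \right)} = - \frac{159}{2}$
$W{\left(103 \right)} - M{\left(169 \right)} = - \frac{159}{2} - \frac{-15 + 169}{28 + 169} = - \frac{159}{2} - \frac{1}{197} \cdot 154 = - \frac{159}{2} - \frac{154}{197} = - \frac{31631}{394}$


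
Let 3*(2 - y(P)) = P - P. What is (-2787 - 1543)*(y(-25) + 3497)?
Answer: -15150670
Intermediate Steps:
y(P) = 2 (y(P) = 2 - (P - P)/3 = 2 - ⅓*0 = 2 + 0 = 2)
(-2787 - 1543)*(y(-25) + 3497) = (-2787 - 1543)*(2 + 3497) = -4330*3499 = -15150670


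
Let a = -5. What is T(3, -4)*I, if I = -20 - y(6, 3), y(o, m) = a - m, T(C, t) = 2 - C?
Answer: 12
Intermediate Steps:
y(o, m) = -5 - m
I = -12 (I = -20 - (-5 - 1*3) = -20 - (-5 - 3) = -20 - 1*(-8) = -20 + 8 = -12)
T(3, -4)*I = (2 - 1*3)*(-12) = (2 - 3)*(-12) = -1*(-12) = 12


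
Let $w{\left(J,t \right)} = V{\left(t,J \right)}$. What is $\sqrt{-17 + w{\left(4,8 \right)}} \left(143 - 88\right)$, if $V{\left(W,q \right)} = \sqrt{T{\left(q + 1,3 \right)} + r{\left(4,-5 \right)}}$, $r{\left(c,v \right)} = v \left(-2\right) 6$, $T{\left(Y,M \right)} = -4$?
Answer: $55 \sqrt{-17 + 2 \sqrt{14}} \approx 169.67 i$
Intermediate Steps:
$r{\left(c,v \right)} = - 12 v$ ($r{\left(c,v \right)} = - 2 v 6 = - 12 v$)
$V{\left(W,q \right)} = 2 \sqrt{14}$ ($V{\left(W,q \right)} = \sqrt{-4 - -60} = \sqrt{-4 + 60} = \sqrt{56} = 2 \sqrt{14}$)
$w{\left(J,t \right)} = 2 \sqrt{14}$
$\sqrt{-17 + w{\left(4,8 \right)}} \left(143 - 88\right) = \sqrt{-17 + 2 \sqrt{14}} \left(143 - 88\right) = \sqrt{-17 + 2 \sqrt{14}} \cdot 55 = 55 \sqrt{-17 + 2 \sqrt{14}}$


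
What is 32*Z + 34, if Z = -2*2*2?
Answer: -222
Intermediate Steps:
Z = -8 (Z = -4*2 = -8)
32*Z + 34 = 32*(-8) + 34 = -256 + 34 = -222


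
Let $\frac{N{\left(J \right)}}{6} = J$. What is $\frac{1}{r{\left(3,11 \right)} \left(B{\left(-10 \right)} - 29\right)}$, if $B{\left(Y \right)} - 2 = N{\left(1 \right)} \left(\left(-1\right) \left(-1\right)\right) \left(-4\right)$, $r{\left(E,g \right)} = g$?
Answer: $- \frac{1}{561} \approx -0.0017825$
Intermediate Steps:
$N{\left(J \right)} = 6 J$
$B{\left(Y \right)} = -22$ ($B{\left(Y \right)} = 2 + 6 \cdot 1 \left(\left(-1\right) \left(-1\right)\right) \left(-4\right) = 2 + 6 \cdot 1 \left(-4\right) = 2 + 6 \left(-4\right) = 2 - 24 = -22$)
$\frac{1}{r{\left(3,11 \right)} \left(B{\left(-10 \right)} - 29\right)} = \frac{1}{11 \left(-22 - 29\right)} = \frac{1}{11 \left(-51\right)} = \frac{1}{-561} = - \frac{1}{561}$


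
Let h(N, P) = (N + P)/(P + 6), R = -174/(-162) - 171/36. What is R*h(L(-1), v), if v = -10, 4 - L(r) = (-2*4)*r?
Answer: -2779/216 ≈ -12.866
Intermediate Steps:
L(r) = 4 + 8*r (L(r) = 4 - (-2*4)*r = 4 - (-8)*r = 4 + 8*r)
R = -397/108 (R = -174*(-1/162) - 171*1/36 = 29/27 - 19/4 = -397/108 ≈ -3.6759)
h(N, P) = (N + P)/(6 + P)
R*h(L(-1), v) = -397*((4 + 8*(-1)) - 10)/(108*(6 - 10)) = -397*((4 - 8) - 10)/(108*(-4)) = -(-397)*(-4 - 10)/432 = -(-397)*(-14)/432 = -397/108*7/2 = -2779/216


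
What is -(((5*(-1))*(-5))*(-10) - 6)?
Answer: 256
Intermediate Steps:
-(((5*(-1))*(-5))*(-10) - 6) = -(-5*(-5)*(-10) - 6) = -(25*(-10) - 6) = -(-250 - 6) = -1*(-256) = 256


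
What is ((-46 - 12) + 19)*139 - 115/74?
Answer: -401269/74 ≈ -5422.6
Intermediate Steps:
((-46 - 12) + 19)*139 - 115/74 = (-58 + 19)*139 - 115*1/74 = -39*139 - 115/74 = -5421 - 115/74 = -401269/74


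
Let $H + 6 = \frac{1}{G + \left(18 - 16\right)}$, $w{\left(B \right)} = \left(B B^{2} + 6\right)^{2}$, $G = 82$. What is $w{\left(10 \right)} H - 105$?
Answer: $- \frac{127265732}{21} \approx -6.0603 \cdot 10^{6}$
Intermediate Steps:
$w{\left(B \right)} = \left(6 + B^{3}\right)^{2}$ ($w{\left(B \right)} = \left(B^{3} + 6\right)^{2} = \left(6 + B^{3}\right)^{2}$)
$H = - \frac{503}{84}$ ($H = -6 + \frac{1}{82 + \left(18 - 16\right)} = -6 + \frac{1}{82 + 2} = -6 + \frac{1}{84} = - \frac{503}{84} \approx -5.9881$)
$w{\left(10 \right)} H - 105 = \left(6 + 10^{3}\right)^{2} \left(- \frac{503}{84}\right) - 105 = \left(6 + 1000\right)^{2} \left(- \frac{503}{84}\right) - 105 = 1006^{2} \left(- \frac{503}{84}\right) - 105 = 1012036 \left(- \frac{503}{84}\right) - 105 = - \frac{127263527}{21} - 105 = - \frac{127265732}{21}$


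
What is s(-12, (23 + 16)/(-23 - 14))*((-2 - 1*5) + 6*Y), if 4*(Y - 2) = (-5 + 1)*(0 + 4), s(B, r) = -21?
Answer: 399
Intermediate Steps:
Y = -2 (Y = 2 + ((-5 + 1)*(0 + 4))/4 = 2 + (-4*4)/4 = 2 + (1/4)*(-16) = 2 - 4 = -2)
s(-12, (23 + 16)/(-23 - 14))*((-2 - 1*5) + 6*Y) = -21*((-2 - 1*5) + 6*(-2)) = -21*((-2 - 5) - 12) = -21*(-7 - 12) = -21*(-19) = 399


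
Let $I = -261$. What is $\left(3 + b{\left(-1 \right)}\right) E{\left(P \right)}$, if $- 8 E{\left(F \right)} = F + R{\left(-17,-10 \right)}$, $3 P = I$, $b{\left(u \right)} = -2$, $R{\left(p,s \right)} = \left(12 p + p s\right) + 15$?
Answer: $\frac{53}{4} \approx 13.25$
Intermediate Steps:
$R{\left(p,s \right)} = 15 + 12 p + p s$
$P = -87$ ($P = \frac{1}{3} \left(-261\right) = -87$)
$E{\left(F \right)} = \frac{19}{8} - \frac{F}{8}$ ($E{\left(F \right)} = - \frac{F + \left(15 + 12 \left(-17\right) - -170\right)}{8} = - \frac{F + \left(15 - 204 + 170\right)}{8} = - \frac{F - 19}{8} = - \frac{-19 + F}{8} = \frac{19}{8} - \frac{F}{8}$)
$\left(3 + b{\left(-1 \right)}\right) E{\left(P \right)} = \left(3 - 2\right) \left(\frac{19}{8} - - \frac{87}{8}\right) = 1 \left(\frac{19}{8} + \frac{87}{8}\right) = 1 \cdot \frac{53}{4} = \frac{53}{4}$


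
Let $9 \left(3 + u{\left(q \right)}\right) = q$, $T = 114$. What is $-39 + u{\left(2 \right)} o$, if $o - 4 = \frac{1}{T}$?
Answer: $- \frac{51439}{1026} \approx -50.135$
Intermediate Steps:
$u{\left(q \right)} = -3 + \frac{q}{9}$
$o = \frac{457}{114}$ ($o = 4 + \frac{1}{114} = \frac{457}{114} \approx 4.0088$)
$-39 + u{\left(2 \right)} o = -39 + \left(-3 + \frac{1}{9} \cdot 2\right) \frac{457}{114} = -39 + \left(-3 + \frac{2}{9}\right) \frac{457}{114} = -39 - \frac{11425}{1026} = - \frac{51439}{1026}$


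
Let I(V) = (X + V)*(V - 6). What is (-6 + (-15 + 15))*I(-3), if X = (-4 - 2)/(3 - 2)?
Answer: -486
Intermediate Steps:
X = -6 (X = -6/1 = -6*1 = -6)
I(V) = (-6 + V)² (I(V) = (-6 + V)*(V - 6) = (-6 + V)*(-6 + V) = (-6 + V)²)
(-6 + (-15 + 15))*I(-3) = (-6 + (-15 + 15))*(36 + (-3)² - 12*(-3)) = (-6 + 0)*(36 + 9 + 36) = -6*81 = -486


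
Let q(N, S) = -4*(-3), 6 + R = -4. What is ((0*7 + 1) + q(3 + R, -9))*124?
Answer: 1612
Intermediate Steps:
R = -10 (R = -6 - 4 = -10)
q(N, S) = 12
((0*7 + 1) + q(3 + R, -9))*124 = ((0*7 + 1) + 12)*124 = ((0 + 1) + 12)*124 = (1 + 12)*124 = 13*124 = 1612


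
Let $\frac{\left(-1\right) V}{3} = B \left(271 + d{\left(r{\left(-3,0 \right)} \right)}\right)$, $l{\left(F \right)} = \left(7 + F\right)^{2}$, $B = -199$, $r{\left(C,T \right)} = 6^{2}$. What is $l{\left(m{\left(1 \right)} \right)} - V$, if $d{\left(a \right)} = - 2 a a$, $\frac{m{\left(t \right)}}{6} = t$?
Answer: $1385806$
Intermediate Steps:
$m{\left(t \right)} = 6 t$
$r{\left(C,T \right)} = 36$
$d{\left(a \right)} = - 2 a^{2}$
$V = -1385637$ ($V = - 3 \left(- 199 \left(271 - 2 \cdot 36^{2}\right)\right) = - 3 \left(- 199 \left(271 - 2592\right)\right) = - 3 \left(\left(-199\right) \left(-2321\right)\right) = \left(-3\right) 461879 = -1385637$)
$l{\left(m{\left(1 \right)} \right)} - V = \left(7 + 6 \cdot 1\right)^{2} - -1385637 = \left(7 + 6\right)^{2} + 1385637 = 13^{2} + 1385637 = 169 + 1385637 = 1385806$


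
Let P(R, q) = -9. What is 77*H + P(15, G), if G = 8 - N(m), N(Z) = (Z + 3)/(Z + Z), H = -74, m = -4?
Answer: -5707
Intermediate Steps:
N(Z) = (3 + Z)/(2*Z) (N(Z) = (3 + Z)/((2*Z)) = (3 + Z)*(1/(2*Z)) = (3 + Z)/(2*Z))
G = 63/8 (G = 8 - (3 - 4)/(2*(-4)) = 8 - (-1)*(-1)/(2*4) = 8 - 1*⅛ = 8 - ⅛ = 63/8 ≈ 7.8750)
77*H + P(15, G) = 77*(-74) - 9 = -5698 - 9 = -5707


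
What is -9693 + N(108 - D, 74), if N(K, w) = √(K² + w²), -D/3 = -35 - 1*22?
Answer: -9693 + √9445 ≈ -9595.8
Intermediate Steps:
D = 171 (D = -3*(-35 - 1*22) = -3*(-35 - 22) = -3*(-57) = 171)
-9693 + N(108 - D, 74) = -9693 + √((108 - 1*171)² + 74²) = -9693 + √((108 - 171)² + 5476) = -9693 + √((-63)² + 5476) = -9693 + √(3969 + 5476) = -9693 + √9445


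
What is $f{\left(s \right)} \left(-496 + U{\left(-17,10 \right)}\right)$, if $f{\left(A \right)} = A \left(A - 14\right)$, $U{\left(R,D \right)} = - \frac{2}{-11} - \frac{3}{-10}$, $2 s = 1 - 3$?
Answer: $- \frac{163521}{22} \approx -7432.8$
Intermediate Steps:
$s = -1$ ($s = \frac{1 - 3}{2} = \frac{1}{2} \left(-2\right) = -1$)
$U{\left(R,D \right)} = \frac{53}{110}$ ($U{\left(R,D \right)} = \left(-2\right) \left(- \frac{1}{11}\right) - - \frac{3}{10} = \frac{2}{11} + \frac{3}{10} = \frac{53}{110}$)
$f{\left(A \right)} = A \left(-14 + A\right)$
$f{\left(s \right)} \left(-496 + U{\left(-17,10 \right)}\right) = - (-14 - 1) \left(-496 + \frac{53}{110}\right) = \left(-1\right) \left(-15\right) \left(- \frac{54507}{110}\right) = 15 \left(- \frac{54507}{110}\right) = - \frac{163521}{22}$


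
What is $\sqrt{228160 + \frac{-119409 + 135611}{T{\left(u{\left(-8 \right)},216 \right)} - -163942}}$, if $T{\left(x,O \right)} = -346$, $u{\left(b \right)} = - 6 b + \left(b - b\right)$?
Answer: $\frac{\sqrt{1526599328006238}}{81798} \approx 477.66$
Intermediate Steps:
$u{\left(b \right)} = - 6 b$ ($u{\left(b \right)} = - 6 b + 0 = - 6 b$)
$\sqrt{228160 + \frac{-119409 + 135611}{T{\left(u{\left(-8 \right)},216 \right)} - -163942}} = \sqrt{228160 + \frac{-119409 + 135611}{-346 - -163942}} = \sqrt{228160 + \frac{16202}{-346 + 163942}} = \sqrt{228160 + \frac{16202}{163596}} = \sqrt{228160 + 16202 \cdot \frac{1}{163596}} = \sqrt{228160 + \frac{8101}{81798}} = \sqrt{\frac{18663039781}{81798}} = \frac{\sqrt{1526599328006238}}{81798}$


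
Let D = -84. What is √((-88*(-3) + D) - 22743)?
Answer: 3*I*√2507 ≈ 150.21*I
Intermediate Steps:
√((-88*(-3) + D) - 22743) = √((-88*(-3) - 84) - 22743) = √((264 - 84) - 22743) = √(180 - 22743) = √(-22563) = 3*I*√2507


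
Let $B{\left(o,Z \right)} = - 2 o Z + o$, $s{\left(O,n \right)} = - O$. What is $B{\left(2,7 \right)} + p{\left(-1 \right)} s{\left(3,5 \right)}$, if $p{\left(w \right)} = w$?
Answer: $-23$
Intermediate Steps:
$B{\left(o,Z \right)} = o - 2 Z o$ ($B{\left(o,Z \right)} = - 2 Z o + o = o - 2 Z o$)
$B{\left(2,7 \right)} + p{\left(-1 \right)} s{\left(3,5 \right)} = 2 \left(1 - 14\right) - \left(-1\right) 3 = 2 \left(1 - 14\right) - -3 = 2 \left(-13\right) + 3 = -26 + 3 = -23$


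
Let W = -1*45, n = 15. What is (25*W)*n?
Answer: -16875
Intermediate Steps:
W = -45
(25*W)*n = (25*(-45))*15 = -1125*15 = -16875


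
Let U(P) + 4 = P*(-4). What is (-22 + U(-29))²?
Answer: 8100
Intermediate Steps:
U(P) = -4 - 4*P (U(P) = -4 + P*(-4) = -4 - 4*P)
(-22 + U(-29))² = (-22 + (-4 - 4*(-29)))² = (-22 + (-4 + 116))² = (-22 + 112)² = 90² = 8100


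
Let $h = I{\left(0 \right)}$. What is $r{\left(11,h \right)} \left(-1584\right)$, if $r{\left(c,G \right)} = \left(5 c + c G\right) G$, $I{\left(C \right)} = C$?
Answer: $0$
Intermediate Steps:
$h = 0$
$r{\left(c,G \right)} = G \left(5 c + G c\right)$ ($r{\left(c,G \right)} = \left(5 c + G c\right) G = G \left(5 c + G c\right)$)
$r{\left(11,h \right)} \left(-1584\right) = 0 \cdot 11 \left(5 + 0\right) \left(-1584\right) = 0 \cdot 11 \cdot 5 \left(-1584\right) = 0 \left(-1584\right) = 0$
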